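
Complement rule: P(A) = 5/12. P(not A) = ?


P(A') = 1 - P(A) = 1 - 5/12 = 7/12

7/12


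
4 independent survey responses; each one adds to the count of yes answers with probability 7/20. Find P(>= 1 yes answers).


P(at least one) = 1 - P(none)
P(none) = (1 - 7/20)^4 = (13/20)^4 = 28561/160000
P(at least one) = 1 - 28561/160000 = 131439/160000

131439/160000


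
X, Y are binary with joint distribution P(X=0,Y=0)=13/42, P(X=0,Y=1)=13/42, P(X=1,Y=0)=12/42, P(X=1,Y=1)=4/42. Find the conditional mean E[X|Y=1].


P(Y=1) = 17/42
E[X|Y=1] = (0*13 + 1*4)/17 = 4/17

4/17


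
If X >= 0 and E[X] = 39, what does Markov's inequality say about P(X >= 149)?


Markov: P(X >= a) <= E[X]/a
P(X >= 149) <= 39/149

39/149


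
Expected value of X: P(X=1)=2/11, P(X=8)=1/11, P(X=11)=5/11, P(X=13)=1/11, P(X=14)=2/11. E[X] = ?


E[X] = sum(x * P(x))
= 1*2/11 + 8*1/11 + 11*5/11 + 13*1/11 + 14*2/11
= 106/11

106/11


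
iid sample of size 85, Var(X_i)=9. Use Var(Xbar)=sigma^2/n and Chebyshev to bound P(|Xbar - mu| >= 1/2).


Var(Xbar) = Var(X)/n = 9/85
Chebyshev: P(|Xbar-mu| >= 1/2) <= Var(Xbar)/(1/2)^2 = (9/85)/(1/4) = 36/85

36/85


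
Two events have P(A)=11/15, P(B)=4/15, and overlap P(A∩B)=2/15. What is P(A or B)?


P(A∪B) = P(A) + P(B) - P(A∩B)
= 11/15 + 4/15 - 2/15 = 13/15

13/15


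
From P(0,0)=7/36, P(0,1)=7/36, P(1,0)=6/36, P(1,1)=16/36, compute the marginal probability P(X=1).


P(X=1) = P(1,0)+P(1,1) = 6/36 + 16/36 = 22/36 = 11/18

11/18


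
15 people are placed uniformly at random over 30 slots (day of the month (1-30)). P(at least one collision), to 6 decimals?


P(all different) = prod((30-i)/30 for i=0..14) = 0.014136
P(at least one match) = 1 - 0.014136 = 0.985864

0.985864


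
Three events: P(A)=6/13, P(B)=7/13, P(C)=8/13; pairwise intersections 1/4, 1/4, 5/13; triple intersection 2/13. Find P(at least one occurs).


P(A∪B∪C) = P(A)+P(B)+P(C) - P(AB)-P(AC)-P(BC) + P(ABC)
= 6/13+7/13+8/13 - 1/4-1/4-5/13 + 2/13
= 23/26

23/26


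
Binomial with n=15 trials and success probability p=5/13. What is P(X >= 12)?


P(X>=12) = P(X=12) + P(X=13) + P(X=14) + P(X=15)
= 4375000000000/3937376385699289 + 8203125000000/51185893014090757 + 732421875000/51185893014090757 + 30517578125/51185893014090757
= 5064697265625/3937376385699289

5064697265625/3937376385699289


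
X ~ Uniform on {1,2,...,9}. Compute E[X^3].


E[X^3] = (1/9) * sum(x^3 for x=1..9)
= 2025/9 = 225

225


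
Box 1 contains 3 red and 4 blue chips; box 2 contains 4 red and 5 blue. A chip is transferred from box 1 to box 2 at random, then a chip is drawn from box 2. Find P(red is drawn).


P(transfer red) = 3/7; P(transfer blue) = 4/7
If red transferred: Urn II has 5 red of 10, so P(red|red moved) = 1/2
If blue transferred: Urn II has 4 red of 10, so P(red|blue moved) = 2/5
By total probability: P(red) = 3/7*1/2 + 4/7*2/5 = 31/70

31/70


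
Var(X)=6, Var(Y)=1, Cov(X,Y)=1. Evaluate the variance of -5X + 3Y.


Var(-5X + 3Y) = (-5)^2*Var(X) + 3^2*Var(Y) + 2*(-5)*3*Cov(X,Y)
= 25*6 + 9*1 - 30*1
= 150 + 9 - 30 = 129

129


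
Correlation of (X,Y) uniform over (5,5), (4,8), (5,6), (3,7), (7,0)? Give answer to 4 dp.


Cov(X,Y) = -3.3600, Var(X) = 1.7600, Var(Y) = 7.7600
rho = Cov/(sqrt(VarX)*sqrt(VarY)) = -0.9092

-0.9092


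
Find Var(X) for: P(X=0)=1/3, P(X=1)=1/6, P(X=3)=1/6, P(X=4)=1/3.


E[X] = 2, E[X^2] = 7
Var(X) = E[X^2] - (E[X])^2 = 7 - (2)^2 = 3

3


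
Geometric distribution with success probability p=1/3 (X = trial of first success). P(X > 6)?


P(X > 6) = P(first 6 trials all fail) = (1-p)^6 = (2/3)^6 = 64/729

64/729


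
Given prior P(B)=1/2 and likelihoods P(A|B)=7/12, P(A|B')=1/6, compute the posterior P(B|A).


P(A) = P(A|B)P(B) + P(A|B')P(B') = 7/12*1/2 + 1/6*1/2 = 3/8
P(B|A) = P(A|B)P(B)/P(A) = (7/24)/(3/8) = 7/9

7/9


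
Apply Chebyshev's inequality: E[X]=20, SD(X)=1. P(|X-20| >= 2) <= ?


k = 2/1 = 2
Chebyshev: P(|X-mu| >= k*sigma) <= 1/k^2 = 1/2^2 = 1/4

1/4


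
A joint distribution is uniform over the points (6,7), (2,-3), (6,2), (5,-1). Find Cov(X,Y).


E[X]=19/4, E[Y]=5/4, E[XY]=43/4
Cov(X,Y) = E[XY] - E[X]E[Y] = 43/4 - 19/4*5/4 = 77/16

77/16


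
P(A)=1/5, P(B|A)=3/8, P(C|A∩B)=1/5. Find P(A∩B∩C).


P(A∩B∩C) = P(A) * P(B|A) * P(C|A∩B)
= 1/5 * 3/8 * 1/5
= 3/40 * 1/5 = 3/200

3/200


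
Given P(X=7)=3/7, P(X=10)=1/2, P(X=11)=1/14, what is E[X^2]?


E[X^2] = sum(g(x)*P(x))
= 49*3/7 + 100*1/2 + 121*1/14
= 1115/14

1115/14


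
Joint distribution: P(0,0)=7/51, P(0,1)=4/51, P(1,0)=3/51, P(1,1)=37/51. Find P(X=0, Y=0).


Read from table: P(X=0, Y=0) = 7/51

7/51


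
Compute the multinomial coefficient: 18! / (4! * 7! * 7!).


18! = 6402373705728000
Denominator: 4!=24 * 7!=5040 * 7!=5040
Coefficient = 6402373705728000 / 609638400 = 10501920

10501920


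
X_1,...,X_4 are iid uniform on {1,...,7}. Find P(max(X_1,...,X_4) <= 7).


P(max <= 7) = P(all X_i <= 7) = (P(X_1 <= 7))^4
= (7/7)^4 = 1^4 = 1

1


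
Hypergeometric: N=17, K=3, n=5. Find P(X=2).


P(X=2) = C(3,2)*C(14,3) / C(17,5)
= 3*364 / 6188
= 1092/6188 = 3/17

3/17


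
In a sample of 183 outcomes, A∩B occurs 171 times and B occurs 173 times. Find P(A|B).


P(A|B) = P(A∩B)/P(B) = (171/183)/(173/183) = 171/173

171/173


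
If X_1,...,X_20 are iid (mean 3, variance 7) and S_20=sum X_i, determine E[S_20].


E[S_n] = n*E[X_1] = 20*3 = 60

60


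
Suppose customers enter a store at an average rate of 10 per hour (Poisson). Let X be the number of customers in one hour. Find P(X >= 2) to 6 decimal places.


P(X>=2) = 1 - P(X<=1) = 1 - (e^(-10)*10^0/0! + e^(-10)*10^1/1!)
≈ 1 - (0.0000453999 + 0.0004539993)
= 1 - 0.0004993992 = 0.9995006008
≈ 0.999501

0.999501


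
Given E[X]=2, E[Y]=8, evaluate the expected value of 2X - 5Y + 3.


E[2X - 5Y + 3] = 2*E[X] - 5*E[Y] + 3
= (2)*(2) + (-5)*(8) + (3)
= 4 - 40 + 3 = -33

-33


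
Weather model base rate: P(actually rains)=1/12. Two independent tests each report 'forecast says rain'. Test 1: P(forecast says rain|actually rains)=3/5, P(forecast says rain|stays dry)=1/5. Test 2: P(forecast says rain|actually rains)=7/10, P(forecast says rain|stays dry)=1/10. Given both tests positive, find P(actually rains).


After test 1: P(+) = 3/5*1/12 + 1/5*11/12 = 7/30
P(B|+) = (1/20)/(7/30) = 3/14
After test 2 (use post1 as new prior): P(+) = 7/10*3/14 + 1/10*11/14 = 8/35
P(B|+,+) = (3/20)/(8/35) = 21/32

21/32


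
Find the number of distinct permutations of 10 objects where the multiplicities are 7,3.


10! = 3628800
Denominator: 7!=5040 * 3!=6
Coefficient = 3628800 / 30240 = 120

120


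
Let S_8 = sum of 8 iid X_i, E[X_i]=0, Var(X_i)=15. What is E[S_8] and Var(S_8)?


E[S_n] = n*mu = 8*0 = 0
Var(S_n) = n*sigma^2 = 8*15 = 120

E[S_8]=0, Var(S_8)=120


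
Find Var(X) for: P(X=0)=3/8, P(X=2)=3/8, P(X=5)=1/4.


E[X] = 2, E[X^2] = 31/4
Var(X) = E[X^2] - (E[X])^2 = 31/4 - (2)^2 = 15/4

15/4


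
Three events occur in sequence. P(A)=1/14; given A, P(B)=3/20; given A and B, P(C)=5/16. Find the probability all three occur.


P(A∩B∩C) = P(A) * P(B|A) * P(C|A∩B)
= 1/14 * 3/20 * 5/16
= 3/280 * 5/16 = 3/896

3/896


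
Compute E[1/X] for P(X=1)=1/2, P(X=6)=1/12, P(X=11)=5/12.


E[1/X] = sum(g(x)*P(x))
= 1*1/2 + 1/6*1/12 + 1/11*5/12
= 437/792

437/792


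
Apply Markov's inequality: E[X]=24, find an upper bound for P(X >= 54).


Markov: P(X >= a) <= E[X]/a
P(X >= 54) <= 24/54 = 4/9

4/9


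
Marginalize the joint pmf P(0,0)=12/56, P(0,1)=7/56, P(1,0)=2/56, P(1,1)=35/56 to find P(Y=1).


P(Y=1) = P(0,1)+P(1,1) = 7/56 + 35/56 = 42/56 = 3/4

3/4


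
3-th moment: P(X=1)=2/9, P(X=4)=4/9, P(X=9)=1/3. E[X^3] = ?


E[X^3] = sum(x^3 * P(x))
= 1*2/9 + 64*4/9 + 729*1/3
= 815/3

815/3


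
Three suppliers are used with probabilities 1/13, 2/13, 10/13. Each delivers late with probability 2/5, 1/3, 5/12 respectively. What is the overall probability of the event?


P(A) = P(A|B1)P(B1) + P(A|B2)P(B2) + P(A|B3)P(B3)
= 2/5*1/13 + 1/3*2/13 + 5/12*10/13
= 2/65 + 2/39 + 25/78 = 157/390

157/390


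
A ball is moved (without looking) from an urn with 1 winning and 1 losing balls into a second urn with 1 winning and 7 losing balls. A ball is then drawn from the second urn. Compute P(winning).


P(transfer winning) = 1/2; P(transfer losing) = 1/2
If winning transferred: Urn II has 2 winning of 9, so P(winning|winning moved) = 2/9
If losing transferred: Urn II has 1 winning of 9, so P(winning|losing moved) = 1/9
By total probability: P(winning) = 1/2*2/9 + 1/2*1/9 = 1/6

1/6


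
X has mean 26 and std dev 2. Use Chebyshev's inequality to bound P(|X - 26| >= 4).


k = 4/2 = 2
Chebyshev: P(|X-mu| >= k*sigma) <= 1/k^2 = 1/2^2 = 1/4

1/4


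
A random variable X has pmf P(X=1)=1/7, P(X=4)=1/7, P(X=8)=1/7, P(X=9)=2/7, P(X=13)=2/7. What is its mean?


E[X] = sum(x * P(x))
= 1*1/7 + 4*1/7 + 8*1/7 + 9*2/7 + 13*2/7
= 57/7

57/7


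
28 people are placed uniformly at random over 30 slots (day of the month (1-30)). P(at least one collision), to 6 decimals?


P(all different) = prod((30-i)/30 for i=0..27) = 0.000000
P(at least one match) = 1 - 0.000000 = 1.000000

1.000000


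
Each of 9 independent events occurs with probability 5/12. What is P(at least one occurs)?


P(at least one) = 1 - P(none)
P(none) = (1 - 5/12)^9 = (7/12)^9 = 40353607/5159780352
P(at least one) = 1 - 40353607/5159780352 = 5119426745/5159780352

5119426745/5159780352


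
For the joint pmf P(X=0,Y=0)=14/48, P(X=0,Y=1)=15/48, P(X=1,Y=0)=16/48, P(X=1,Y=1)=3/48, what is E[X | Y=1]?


P(Y=1) = 18/48
E[X|Y=1] = (0*15 + 1*3)/18 = 3/18 = 1/6

1/6


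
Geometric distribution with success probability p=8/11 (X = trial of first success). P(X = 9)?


P(X=9) = (1-p)^8 * p = (3/11)^8 * 8/11
= 6561/214358881 * 8/11 = 52488/2357947691

52488/2357947691


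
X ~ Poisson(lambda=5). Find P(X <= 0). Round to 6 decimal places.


P(X<=0) = e^(-5)*5^0/0!
≈ 0.0067379470
≈ 0.006738

0.006738


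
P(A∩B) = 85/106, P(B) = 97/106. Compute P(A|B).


P(A|B) = P(A∩B)/P(B) = (85/106)/(97/106) = 85/97

85/97


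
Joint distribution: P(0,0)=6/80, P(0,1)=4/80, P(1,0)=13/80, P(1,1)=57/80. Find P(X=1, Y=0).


Read from table: P(X=1, Y=0) = 13/80

13/80


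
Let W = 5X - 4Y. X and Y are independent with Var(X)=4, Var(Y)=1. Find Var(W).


Independence => Cov(X,Y)=0
Var(5X - 4Y) = 5^2*Var(X) + (-4)^2*Var(Y)
= 25*4 + 16*1 = 116

116


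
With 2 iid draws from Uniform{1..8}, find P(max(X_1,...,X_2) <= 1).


P(max <= 1) = P(all X_i <= 1) = (P(X_1 <= 1))^2
= (1/8)^2 = 1/64

1/64


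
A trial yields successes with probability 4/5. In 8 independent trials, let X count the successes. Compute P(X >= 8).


P(X>=8) = P(X=8)
= 65536/390625
= 65536/390625

65536/390625


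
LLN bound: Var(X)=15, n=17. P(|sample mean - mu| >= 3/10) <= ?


Var(Xbar) = Var(X)/n = 15/17
Chebyshev: P(|Xbar-mu| >= 3/10) <= Var(Xbar)/(3/10)^2 = (15/17)/(9/100) = 500/51
Bound exceeds 1, so trivial bound: 1

1


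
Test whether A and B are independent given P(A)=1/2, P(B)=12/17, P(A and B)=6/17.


P(A)*P(B) = 1/2*12/17 = 6/17
P(A∩B) = 6/17, which equals P(A)P(B), so independent

Yes, A and B are independent


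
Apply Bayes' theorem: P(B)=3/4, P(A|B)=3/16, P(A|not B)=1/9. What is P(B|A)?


P(A) = P(A|B)P(B) + P(A|B')P(B') = 3/16*3/4 + 1/9*1/4 = 97/576
P(B|A) = P(A|B)P(B)/P(A) = (9/64)/(97/576) = 81/97

81/97


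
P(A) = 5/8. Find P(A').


P(A') = 1 - P(A) = 1 - 5/8 = 3/8

3/8


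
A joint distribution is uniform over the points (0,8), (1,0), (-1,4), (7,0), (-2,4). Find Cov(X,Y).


E[X]=1, E[Y]=16/5, E[XY]=-12/5
Cov(X,Y) = E[XY] - E[X]E[Y] = -12/5 - 1*16/5 = -28/5

-28/5


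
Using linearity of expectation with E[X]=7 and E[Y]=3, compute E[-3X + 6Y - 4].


E[-3X + 6Y - 4] = -3*E[X] + 6*E[Y] - 4
= (-3)*(7) + (6)*(3) + (-4)
= -21 + 18 - 4 = -7

-7


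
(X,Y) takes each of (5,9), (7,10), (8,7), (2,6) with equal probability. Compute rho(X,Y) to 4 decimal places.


Cov(X,Y) = 1.7500, Var(X) = 5.2500, Var(Y) = 2.5000
rho = Cov/(sqrt(VarX)*sqrt(VarY)) = 0.4830

0.4830


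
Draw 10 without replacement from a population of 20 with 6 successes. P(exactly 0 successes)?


P(X=0) = C(6,0)*C(14,10) / C(20,10)
= 1*1001 / 184756
= 1001/184756 = 7/1292

7/1292


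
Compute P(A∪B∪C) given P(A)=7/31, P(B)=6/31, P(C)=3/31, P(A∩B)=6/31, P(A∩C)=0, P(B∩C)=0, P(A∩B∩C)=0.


P(A∪B∪C) = P(A)+P(B)+P(C) - P(AB)-P(AC)-P(BC) + P(ABC)
= 7/31+6/31+3/31 - 6/31-0-0 + 0
= 10/31

10/31


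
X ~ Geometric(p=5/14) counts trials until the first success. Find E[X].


For geometric (trials until first success), E[X] = 1/p = 1/(5/14) = 14/5

14/5


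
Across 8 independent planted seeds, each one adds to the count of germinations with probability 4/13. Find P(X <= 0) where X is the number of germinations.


P(X<=0) = P(X=0)
= 43046721/815730721
= 43046721/815730721

43046721/815730721


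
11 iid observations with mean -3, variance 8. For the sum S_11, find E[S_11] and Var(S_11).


E[S_n] = n*mu = 11*-3 = -33
Var(S_n) = n*sigma^2 = 11*8 = 88

E[S_11]=-33, Var(S_11)=88


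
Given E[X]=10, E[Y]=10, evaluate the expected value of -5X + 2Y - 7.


E[-5X + 2Y - 7] = -5*E[X] + 2*E[Y] - 7
= (-5)*(10) + (2)*(10) + (-7)
= -50 + 20 - 7 = -37

-37


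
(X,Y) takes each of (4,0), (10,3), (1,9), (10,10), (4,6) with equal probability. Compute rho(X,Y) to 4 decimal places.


Cov(X,Y) = 0.1200, Var(X) = 12.9600, Var(Y) = 13.8400
rho = Cov/(sqrt(VarX)*sqrt(VarY)) = 0.0090

0.0090


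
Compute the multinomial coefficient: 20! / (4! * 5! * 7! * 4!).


20! = 2432902008176640000
Denominator: 4!=24 * 5!=120 * 7!=5040 * 4!=24
Coefficient = 2432902008176640000 / 348364800 = 6983776800

6983776800


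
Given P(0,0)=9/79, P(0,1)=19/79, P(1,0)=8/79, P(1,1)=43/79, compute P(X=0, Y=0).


Read from table: P(X=0, Y=0) = 9/79

9/79


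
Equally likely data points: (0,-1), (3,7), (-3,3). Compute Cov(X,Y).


E[X]=0, E[Y]=3, E[XY]=4
Cov(X,Y) = E[XY] - E[X]E[Y] = 4 - 0*3 = 4

4


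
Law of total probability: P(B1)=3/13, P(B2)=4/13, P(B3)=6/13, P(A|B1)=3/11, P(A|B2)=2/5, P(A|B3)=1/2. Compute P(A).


P(A) = P(A|B1)P(B1) + P(A|B2)P(B2) + P(A|B3)P(B3)
= 3/11*3/13 + 2/5*4/13 + 1/2*6/13
= 9/143 + 8/65 + 3/13 = 298/715

298/715


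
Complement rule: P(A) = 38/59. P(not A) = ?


P(A') = 1 - P(A) = 1 - 38/59 = 21/59

21/59


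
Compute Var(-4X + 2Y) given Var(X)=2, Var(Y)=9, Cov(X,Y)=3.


Var(-4X + 2Y) = (-4)^2*Var(X) + 2^2*Var(Y) + 2*(-4)*2*Cov(X,Y)
= 16*2 + 4*9 - 16*3
= 32 + 36 - 48 = 20

20


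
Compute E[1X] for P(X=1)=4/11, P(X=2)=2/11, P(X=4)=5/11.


E[1X] = sum(g(x)*P(x))
= 1*4/11 + 2*2/11 + 4*5/11
= 28/11

28/11


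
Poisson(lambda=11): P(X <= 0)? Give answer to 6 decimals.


P(X<=0) = e^(-11)*11^0/0!
≈ 0.0000167017
≈ 0.000017

0.000017


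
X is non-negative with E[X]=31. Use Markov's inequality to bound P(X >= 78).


Markov: P(X >= a) <= E[X]/a
P(X >= 78) <= 31/78

31/78


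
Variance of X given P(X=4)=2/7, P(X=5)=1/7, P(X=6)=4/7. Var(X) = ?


E[X] = 37/7, E[X^2] = 201/7
Var(X) = E[X^2] - (E[X])^2 = 201/7 - (37/7)^2 = 38/49

38/49


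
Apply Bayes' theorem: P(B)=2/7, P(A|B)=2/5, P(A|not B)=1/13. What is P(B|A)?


P(A) = P(A|B)P(B) + P(A|B')P(B') = 2/5*2/7 + 1/13*5/7 = 11/65
P(B|A) = P(A|B)P(B)/P(A) = (4/35)/(11/65) = 52/77

52/77


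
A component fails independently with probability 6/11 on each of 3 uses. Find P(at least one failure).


P(at least one) = 1 - P(none)
P(none) = (1 - 6/11)^3 = (5/11)^3 = 125/1331
P(at least one) = 1 - 125/1331 = 1206/1331

1206/1331


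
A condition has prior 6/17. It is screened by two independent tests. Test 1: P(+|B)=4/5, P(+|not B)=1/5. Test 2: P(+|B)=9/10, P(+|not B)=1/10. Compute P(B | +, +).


After test 1: P(+) = 4/5*6/17 + 1/5*11/17 = 7/17
P(B|+) = (24/85)/(7/17) = 24/35
After test 2 (use post1 as new prior): P(+) = 9/10*24/35 + 1/10*11/35 = 227/350
P(B|+,+) = (108/175)/(227/350) = 216/227

216/227


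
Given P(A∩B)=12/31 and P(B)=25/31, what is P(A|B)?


P(A|B) = P(A∩B)/P(B) = (12/31)/(25/31) = 12/25

12/25


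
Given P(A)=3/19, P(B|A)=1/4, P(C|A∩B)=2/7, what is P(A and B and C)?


P(A∩B∩C) = P(A) * P(B|A) * P(C|A∩B)
= 3/19 * 1/4 * 2/7
= 3/76 * 2/7 = 3/266

3/266


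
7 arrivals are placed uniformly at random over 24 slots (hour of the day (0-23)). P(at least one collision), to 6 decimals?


P(all different) = prod((24-i)/24 for i=0..6) = 0.380328
P(at least one match) = 1 - 0.380328 = 0.619672

0.619672


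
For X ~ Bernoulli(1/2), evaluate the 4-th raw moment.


For Bernoulli: X in {0,1}
E[X^4] = 0^4*(1-1/2) + 1^4*1/2 = 1/2

1/2


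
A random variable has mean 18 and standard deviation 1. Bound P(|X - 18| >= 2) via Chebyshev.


k = 2/1 = 2
Chebyshev: P(|X-mu| >= k*sigma) <= 1/k^2 = 1/2^2 = 1/4

1/4


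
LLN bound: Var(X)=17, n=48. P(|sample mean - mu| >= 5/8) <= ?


Var(Xbar) = Var(X)/n = 17/48
Chebyshev: P(|Xbar-mu| >= 5/8) <= Var(Xbar)/(5/8)^2 = (17/48)/(25/64) = 68/75

68/75


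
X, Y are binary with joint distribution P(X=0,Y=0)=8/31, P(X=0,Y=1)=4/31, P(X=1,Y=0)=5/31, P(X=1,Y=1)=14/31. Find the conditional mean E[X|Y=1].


P(Y=1) = 18/31
E[X|Y=1] = (0*4 + 1*14)/18 = 14/18 = 7/9

7/9


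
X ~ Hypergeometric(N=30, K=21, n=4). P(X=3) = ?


P(X=3) = C(21,3)*C(9,1) / C(30,4)
= 1330*9 / 27405
= 11970/27405 = 38/87

38/87


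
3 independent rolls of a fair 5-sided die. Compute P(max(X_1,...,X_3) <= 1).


P(max <= 1) = P(all X_i <= 1) = (P(X_1 <= 1))^3
= (1/5)^3 = 1/125

1/125


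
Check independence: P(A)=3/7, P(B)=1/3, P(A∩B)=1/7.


P(A)*P(B) = 3/7*1/3 = 1/7
P(A∩B) = 1/7, which equals P(A)P(B), so independent

Yes, A and B are independent


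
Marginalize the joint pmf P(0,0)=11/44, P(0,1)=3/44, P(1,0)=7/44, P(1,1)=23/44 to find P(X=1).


P(X=1) = P(1,0)+P(1,1) = 7/44 + 23/44 = 30/44 = 15/22

15/22


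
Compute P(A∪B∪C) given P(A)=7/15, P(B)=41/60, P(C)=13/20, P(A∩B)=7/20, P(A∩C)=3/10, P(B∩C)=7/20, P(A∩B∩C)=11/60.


P(A∪B∪C) = P(A)+P(B)+P(C) - P(AB)-P(AC)-P(BC) + P(ABC)
= 7/15+41/60+13/20 - 7/20-3/10-7/20 + 11/60
= 59/60

59/60


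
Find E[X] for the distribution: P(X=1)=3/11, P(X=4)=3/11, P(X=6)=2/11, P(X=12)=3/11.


E[X] = sum(x * P(x))
= 1*3/11 + 4*3/11 + 6*2/11 + 12*3/11
= 63/11

63/11


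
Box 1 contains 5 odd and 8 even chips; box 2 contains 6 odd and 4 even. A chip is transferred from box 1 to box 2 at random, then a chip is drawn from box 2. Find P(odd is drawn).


P(transfer odd) = 5/13; P(transfer even) = 8/13
If odd transferred: Urn II has 7 odd of 11, so P(odd|odd moved) = 7/11
If even transferred: Urn II has 6 odd of 11, so P(odd|even moved) = 6/11
By total probability: P(odd) = 5/13*7/11 + 8/13*6/11 = 83/143

83/143


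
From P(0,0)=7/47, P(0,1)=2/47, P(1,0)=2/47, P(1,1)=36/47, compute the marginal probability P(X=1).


P(X=1) = P(1,0)+P(1,1) = 2/47 + 36/47 = 38/47

38/47


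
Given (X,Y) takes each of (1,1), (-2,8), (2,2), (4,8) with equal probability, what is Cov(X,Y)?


E[X]=5/4, E[Y]=19/4, E[XY]=21/4
Cov(X,Y) = E[XY] - E[X]E[Y] = 21/4 - 5/4*19/4 = -11/16

-11/16


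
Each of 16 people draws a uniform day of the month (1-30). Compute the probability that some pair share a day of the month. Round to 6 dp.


P(all different) = prod((30-i)/30 for i=0..15) = 0.007068
P(at least one match) = 1 - 0.007068 = 0.992932

0.992932


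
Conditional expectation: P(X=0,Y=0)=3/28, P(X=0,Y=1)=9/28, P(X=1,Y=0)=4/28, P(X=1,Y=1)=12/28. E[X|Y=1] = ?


P(Y=1) = 21/28
E[X|Y=1] = (0*9 + 1*12)/21 = 12/21 = 4/7

4/7


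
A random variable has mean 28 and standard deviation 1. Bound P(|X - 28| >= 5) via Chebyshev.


k = 5/1 = 5
Chebyshev: P(|X-mu| >= k*sigma) <= 1/k^2 = 1/5^2 = 1/25

1/25


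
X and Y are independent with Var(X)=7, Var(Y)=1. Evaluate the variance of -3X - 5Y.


Independence => Cov(X,Y)=0
Var(-3X - 5Y) = (-3)^2*Var(X) + (-5)^2*Var(Y)
= 9*7 + 25*1 = 88

88


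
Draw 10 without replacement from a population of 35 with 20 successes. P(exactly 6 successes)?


P(X=6) = C(20,6)*C(15,4) / C(35,10)
= 38760*1365 / 183579396
= 52907400/183579396 = 2850/9889

2850/9889


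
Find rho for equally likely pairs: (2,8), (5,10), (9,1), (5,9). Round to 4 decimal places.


Cov(X,Y) = -6.7500, Var(X) = 6.1875, Var(Y) = 12.5000
rho = Cov/(sqrt(VarX)*sqrt(VarY)) = -0.7675

-0.7675


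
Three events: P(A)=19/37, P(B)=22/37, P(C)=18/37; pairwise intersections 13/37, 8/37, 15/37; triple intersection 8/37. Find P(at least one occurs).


P(A∪B∪C) = P(A)+P(B)+P(C) - P(AB)-P(AC)-P(BC) + P(ABC)
= 19/37+22/37+18/37 - 13/37-8/37-15/37 + 8/37
= 31/37

31/37


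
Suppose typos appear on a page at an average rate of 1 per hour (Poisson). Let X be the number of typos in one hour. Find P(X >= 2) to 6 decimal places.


P(X>=2) = 1 - P(X<=1) = 1 - (e^(-1)*1^0/0! + e^(-1)*1^1/1!)
≈ 1 - (0.3678794412 + 0.3678794412)
= 1 - 0.7357588824 = 0.2642411176
≈ 0.264241

0.264241


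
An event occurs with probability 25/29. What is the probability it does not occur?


P(A') = 1 - P(A) = 1 - 25/29 = 4/29

4/29


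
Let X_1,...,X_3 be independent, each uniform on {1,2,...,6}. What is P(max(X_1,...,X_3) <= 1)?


P(max <= 1) = P(all X_i <= 1) = (P(X_1 <= 1))^3
= (1/6)^3 = 1/216

1/216


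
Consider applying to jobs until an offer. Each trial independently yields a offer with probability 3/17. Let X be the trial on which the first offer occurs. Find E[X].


For geometric (trials until first success), E[X] = 1/p = 1/(3/17) = 17/3

17/3


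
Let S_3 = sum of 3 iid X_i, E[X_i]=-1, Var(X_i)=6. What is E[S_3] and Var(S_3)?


E[S_n] = n*mu = 3*-1 = -3
Var(S_n) = n*sigma^2 = 3*6 = 18

E[S_3]=-3, Var(S_3)=18


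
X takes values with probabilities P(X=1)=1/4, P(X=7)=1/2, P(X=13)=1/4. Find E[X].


E[X] = sum(x * P(x))
= 1*1/4 + 7*1/2 + 13*1/4
= 7

7


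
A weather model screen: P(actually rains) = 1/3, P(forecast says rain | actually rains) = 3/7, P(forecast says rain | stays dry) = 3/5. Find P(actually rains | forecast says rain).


P(A) = P(A|B)P(B) + P(A|B')P(B') = 3/7*1/3 + 3/5*2/3 = 19/35
P(B|A) = P(A|B)P(B)/P(A) = (1/7)/(19/35) = 5/19

5/19


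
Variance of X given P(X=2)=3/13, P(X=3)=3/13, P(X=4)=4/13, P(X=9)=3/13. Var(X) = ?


E[X] = 58/13, E[X^2] = 346/13
Var(X) = E[X^2] - (E[X])^2 = 346/13 - (58/13)^2 = 1134/169

1134/169


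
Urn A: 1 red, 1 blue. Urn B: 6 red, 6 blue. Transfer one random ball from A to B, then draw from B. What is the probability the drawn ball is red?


P(transfer red) = 1/2; P(transfer blue) = 1/2
If red transferred: Urn II has 7 red of 13, so P(red|red moved) = 7/13
If blue transferred: Urn II has 6 red of 13, so P(red|blue moved) = 6/13
By total probability: P(red) = 1/2*7/13 + 1/2*6/13 = 1/2

1/2


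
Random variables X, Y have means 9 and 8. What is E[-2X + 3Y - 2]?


E[-2X + 3Y - 2] = -2*E[X] + 3*E[Y] - 2
= (-2)*(9) + (3)*(8) + (-2)
= -18 + 24 - 2 = 4

4


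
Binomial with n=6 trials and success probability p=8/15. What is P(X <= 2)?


P(X<=2) = P(X=0) + P(X=1) + P(X=2)
= 117649/11390625 + 268912/3796875 + 153664/759375
= 645869/2278125

645869/2278125


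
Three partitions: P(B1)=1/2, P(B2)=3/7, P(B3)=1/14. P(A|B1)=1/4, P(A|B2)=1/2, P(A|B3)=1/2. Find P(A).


P(A) = P(A|B1)P(B1) + P(A|B2)P(B2) + P(A|B3)P(B3)
= 1/4*1/2 + 1/2*3/7 + 1/2*1/14
= 1/8 + 3/14 + 1/28 = 3/8

3/8


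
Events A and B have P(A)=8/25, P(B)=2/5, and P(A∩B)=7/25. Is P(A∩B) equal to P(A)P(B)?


P(A)*P(B) = 8/25*2/5 = 16/125
P(A∩B) = 7/25 != 16/125, so not independent

No, A and B are not independent


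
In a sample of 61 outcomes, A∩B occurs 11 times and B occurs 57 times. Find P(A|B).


P(A|B) = P(A∩B)/P(B) = (11/61)/(57/61) = 11/57

11/57


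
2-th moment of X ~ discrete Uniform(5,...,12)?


E[X^2] = (1/8) * sum(x^2 for x=5..12)
= 620/8 = 155/2

155/2


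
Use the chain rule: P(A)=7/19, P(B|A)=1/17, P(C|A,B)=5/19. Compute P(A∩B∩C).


P(A∩B∩C) = P(A) * P(B|A) * P(C|A∩B)
= 7/19 * 1/17 * 5/19
= 7/323 * 5/19 = 35/6137

35/6137


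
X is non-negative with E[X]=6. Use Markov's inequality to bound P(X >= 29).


Markov: P(X >= a) <= E[X]/a
P(X >= 29) <= 6/29

6/29


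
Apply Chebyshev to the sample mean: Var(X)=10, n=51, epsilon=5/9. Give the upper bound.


Var(Xbar) = Var(X)/n = 10/51
Chebyshev: P(|Xbar-mu| >= 5/9) <= Var(Xbar)/(5/9)^2 = (10/51)/(25/81) = 54/85

54/85


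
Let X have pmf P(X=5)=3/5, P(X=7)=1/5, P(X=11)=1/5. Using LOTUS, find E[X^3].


E[X^3] = sum(g(x)*P(x))
= 125*3/5 + 343*1/5 + 1331*1/5
= 2049/5

2049/5


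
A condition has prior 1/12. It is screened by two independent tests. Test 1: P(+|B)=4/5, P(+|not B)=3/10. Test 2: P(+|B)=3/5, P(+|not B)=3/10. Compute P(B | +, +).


After test 1: P(+) = 4/5*1/12 + 3/10*11/12 = 41/120
P(B|+) = (1/15)/(41/120) = 8/41
After test 2 (use post1 as new prior): P(+) = 3/5*8/41 + 3/10*33/41 = 147/410
P(B|+,+) = (24/205)/(147/410) = 16/49

16/49


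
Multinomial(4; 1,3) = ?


4! = 24
Denominator: 1!=1 * 3!=6
Coefficient = 24 / 6 = 4

4


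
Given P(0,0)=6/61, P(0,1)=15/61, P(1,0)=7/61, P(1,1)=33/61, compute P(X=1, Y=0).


Read from table: P(X=1, Y=0) = 7/61

7/61


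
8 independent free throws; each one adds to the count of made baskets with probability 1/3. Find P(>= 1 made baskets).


P(at least one) = 1 - P(none)
P(none) = (1 - 1/3)^8 = (2/3)^8 = 256/6561
P(at least one) = 1 - 256/6561 = 6305/6561

6305/6561


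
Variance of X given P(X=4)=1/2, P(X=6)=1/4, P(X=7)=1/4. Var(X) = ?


E[X] = 21/4, E[X^2] = 117/4
Var(X) = E[X^2] - (E[X])^2 = 117/4 - (21/4)^2 = 27/16

27/16


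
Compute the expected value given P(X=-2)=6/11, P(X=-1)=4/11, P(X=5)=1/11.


E[X] = sum(x * P(x))
= -2*6/11 - 1*4/11 + 5*1/11
= -1

-1


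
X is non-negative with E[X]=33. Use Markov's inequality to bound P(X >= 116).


Markov: P(X >= a) <= E[X]/a
P(X >= 116) <= 33/116

33/116


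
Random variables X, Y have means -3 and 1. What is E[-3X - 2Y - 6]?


E[-3X - 2Y - 6] = -3*E[X] - 2*E[Y] - 6
= (-3)*(-3) + (-2)*(1) + (-6)
= 9 - 2 - 6 = 1

1


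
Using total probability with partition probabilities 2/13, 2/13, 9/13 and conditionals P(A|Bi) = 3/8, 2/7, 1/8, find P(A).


P(A) = P(A|B1)P(B1) + P(A|B2)P(B2) + P(A|B3)P(B3)
= 3/8*2/13 + 2/7*2/13 + 1/8*9/13
= 3/52 + 4/91 + 9/104 = 137/728

137/728


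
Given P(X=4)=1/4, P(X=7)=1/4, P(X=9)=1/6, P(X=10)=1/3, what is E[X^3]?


E[X^3] = sum(g(x)*P(x))
= 64*1/4 + 343*1/4 + 729*1/6 + 1000*1/3
= 6679/12

6679/12


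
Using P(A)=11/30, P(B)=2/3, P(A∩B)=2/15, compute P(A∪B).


P(A∪B) = P(A) + P(B) - P(A∩B)
= 11/30 + 2/3 - 2/15 = 9/10

9/10


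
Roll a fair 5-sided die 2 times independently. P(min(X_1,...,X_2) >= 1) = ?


P(min >= 1) = P(all X_i >= 1) = (P(X_1 >= 1))^2
= (5/5)^2 = 1^2 = 1

1


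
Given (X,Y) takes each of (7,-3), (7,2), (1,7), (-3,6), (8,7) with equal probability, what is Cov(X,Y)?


E[X]=4, E[Y]=19/5, E[XY]=38/5
Cov(X,Y) = E[XY] - E[X]E[Y] = 38/5 - 4*19/5 = -38/5

-38/5


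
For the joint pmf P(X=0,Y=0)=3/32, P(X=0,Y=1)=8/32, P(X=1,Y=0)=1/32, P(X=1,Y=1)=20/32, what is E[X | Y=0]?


P(Y=0) = 4/32
E[X|Y=0] = (0*3 + 1*1)/4 = 1/4

1/4


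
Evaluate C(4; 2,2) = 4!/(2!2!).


4! = 24
Denominator: 2!=2 * 2!=2
Coefficient = 24 / 4 = 6

6


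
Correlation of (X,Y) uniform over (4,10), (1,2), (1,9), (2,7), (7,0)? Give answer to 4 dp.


Cov(X,Y) = -3.8000, Var(X) = 5.2000, Var(Y) = 15.4400
rho = Cov/(sqrt(VarX)*sqrt(VarY)) = -0.4241

-0.4241


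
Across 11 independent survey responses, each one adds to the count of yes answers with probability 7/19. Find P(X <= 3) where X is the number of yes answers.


P(X<=3) = P(X=0) + P(X=1) + P(X=2) + P(X=3)
= 743008370688/116490258898219 + 4767637045248/116490258898219 + 13905608048640/116490258898219 + 24334814085120/116490258898219
= 43751067549696/116490258898219

43751067549696/116490258898219


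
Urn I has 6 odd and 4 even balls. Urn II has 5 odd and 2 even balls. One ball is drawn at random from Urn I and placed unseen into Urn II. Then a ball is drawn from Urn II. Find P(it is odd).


P(transfer odd) = 6/10 = 3/5; P(transfer even) = 2/5
If odd transferred: Urn II has 6 odd of 8, so P(odd|odd moved) = 3/4
If even transferred: Urn II has 5 odd of 8, so P(odd|even moved) = 5/8
By total probability: P(odd) = 3/5*3/4 + 2/5*5/8 = 7/10

7/10


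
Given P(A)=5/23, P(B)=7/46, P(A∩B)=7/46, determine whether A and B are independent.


P(A)*P(B) = 5/23*7/46 = 35/1058
P(A∩B) = 7/46 != 35/1058, so not independent

No, A and B are not independent


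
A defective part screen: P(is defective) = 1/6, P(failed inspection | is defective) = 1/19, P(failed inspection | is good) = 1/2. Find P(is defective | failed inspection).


P(A) = P(A|B)P(B) + P(A|B')P(B') = 1/19*1/6 + 1/2*5/6 = 97/228
P(B|A) = P(A|B)P(B)/P(A) = (1/114)/(97/228) = 2/97

2/97


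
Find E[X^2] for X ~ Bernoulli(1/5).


For Bernoulli: X in {0,1}
E[X^2] = 0^2*(1-1/5) + 1^2*1/5 = 1/5

1/5


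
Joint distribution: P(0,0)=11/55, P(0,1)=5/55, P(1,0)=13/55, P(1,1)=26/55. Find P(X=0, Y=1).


Read from table: P(X=0, Y=1) = 5/55 = 1/11

1/11


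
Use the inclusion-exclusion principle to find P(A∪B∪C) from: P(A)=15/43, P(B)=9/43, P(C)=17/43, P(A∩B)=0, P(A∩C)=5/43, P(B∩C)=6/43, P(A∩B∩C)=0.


P(A∪B∪C) = P(A)+P(B)+P(C) - P(AB)-P(AC)-P(BC) + P(ABC)
= 15/43+9/43+17/43 - 0-5/43-6/43 + 0
= 30/43

30/43


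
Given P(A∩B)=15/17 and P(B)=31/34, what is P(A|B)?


P(A|B) = P(A∩B)/P(B) = (30/34)/(31/34) = 30/31

30/31


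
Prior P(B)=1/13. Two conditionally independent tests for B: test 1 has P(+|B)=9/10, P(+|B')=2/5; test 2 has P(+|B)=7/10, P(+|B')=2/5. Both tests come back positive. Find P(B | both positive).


After test 1: P(+) = 9/10*1/13 + 2/5*12/13 = 57/130
P(B|+) = (9/130)/(57/130) = 3/19
After test 2 (use post1 as new prior): P(+) = 7/10*3/19 + 2/5*16/19 = 17/38
P(B|+,+) = (21/190)/(17/38) = 21/85

21/85


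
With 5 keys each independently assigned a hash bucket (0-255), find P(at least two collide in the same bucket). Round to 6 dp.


P(all different) = prod((256-i)/256 for i=0..4) = 0.961469
P(at least one match) = 1 - 0.961469 = 0.038531

0.038531


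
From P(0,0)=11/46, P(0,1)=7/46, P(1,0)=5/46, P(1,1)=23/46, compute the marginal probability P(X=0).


P(X=0) = P(0,0)+P(0,1) = 11/46 + 7/46 = 18/46 = 9/23

9/23


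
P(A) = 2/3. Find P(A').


P(A') = 1 - P(A) = 1 - 2/3 = 1/3

1/3


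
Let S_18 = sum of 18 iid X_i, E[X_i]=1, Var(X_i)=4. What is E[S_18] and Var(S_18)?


E[S_n] = n*mu = 18*1 = 18
Var(S_n) = n*sigma^2 = 18*4 = 72

E[S_18]=18, Var(S_18)=72


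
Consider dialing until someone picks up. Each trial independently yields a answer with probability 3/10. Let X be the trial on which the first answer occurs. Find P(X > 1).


P(X > 1) = P(first 1 trials all fail) = (1-p)^1 = (7/10)^1 = 7/10

7/10


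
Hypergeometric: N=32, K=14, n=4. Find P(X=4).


P(X=4) = C(14,4)*C(18,0) / C(32,4)
= 1001*1 / 35960
= 1001/35960

1001/35960


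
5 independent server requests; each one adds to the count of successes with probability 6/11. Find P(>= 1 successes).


P(at least one) = 1 - P(none)
P(none) = (1 - 6/11)^5 = (5/11)^5 = 3125/161051
P(at least one) = 1 - 3125/161051 = 157926/161051

157926/161051


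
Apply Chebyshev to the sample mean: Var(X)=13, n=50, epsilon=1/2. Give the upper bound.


Var(Xbar) = Var(X)/n = 13/50
Chebyshev: P(|Xbar-mu| >= 1/2) <= Var(Xbar)/(1/2)^2 = (13/50)/(1/4) = 26/25
Bound exceeds 1, so trivial bound: 1

1


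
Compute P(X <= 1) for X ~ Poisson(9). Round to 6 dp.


P(X<=1) = e^(-9)*9^0/0! + e^(-9)*9^1/1!
≈ 0.0001234098 + 0.0011106882
= 0.0012340980
≈ 0.001234

0.001234


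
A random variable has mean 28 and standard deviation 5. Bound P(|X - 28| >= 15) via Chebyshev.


k = 15/5 = 3
Chebyshev: P(|X-mu| >= k*sigma) <= 1/k^2 = 1/3^2 = 1/9

1/9


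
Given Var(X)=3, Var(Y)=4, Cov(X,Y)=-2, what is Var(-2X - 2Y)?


Var(-2X - 2Y) = (-2)^2*Var(X) + (-2)^2*Var(Y) + 2*(-2)*(-2)*Cov(X,Y)
= 4*3 + 4*4 + 8*(-2)
= 12 + 16 - 16 = 12

12


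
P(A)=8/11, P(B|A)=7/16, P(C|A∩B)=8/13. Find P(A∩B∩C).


P(A∩B∩C) = P(A) * P(B|A) * P(C|A∩B)
= 8/11 * 7/16 * 8/13
= 7/22 * 8/13 = 28/143

28/143


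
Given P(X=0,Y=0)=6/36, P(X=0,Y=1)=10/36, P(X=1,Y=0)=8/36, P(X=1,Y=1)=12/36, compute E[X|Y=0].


P(Y=0) = 14/36
E[X|Y=0] = (0*6 + 1*8)/14 = 8/14 = 4/7

4/7


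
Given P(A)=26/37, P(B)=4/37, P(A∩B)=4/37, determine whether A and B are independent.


P(A)*P(B) = 26/37*4/37 = 104/1369
P(A∩B) = 4/37 != 104/1369, so not independent

No, A and B are not independent


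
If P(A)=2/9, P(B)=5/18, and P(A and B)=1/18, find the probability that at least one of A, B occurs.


P(A∪B) = P(A) + P(B) - P(A∩B)
= 2/9 + 5/18 - 1/18 = 4/9

4/9


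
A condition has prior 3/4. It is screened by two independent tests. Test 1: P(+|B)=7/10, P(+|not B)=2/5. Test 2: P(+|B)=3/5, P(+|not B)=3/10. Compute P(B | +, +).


After test 1: P(+) = 7/10*3/4 + 2/5*1/4 = 5/8
P(B|+) = (21/40)/(5/8) = 21/25
After test 2 (use post1 as new prior): P(+) = 3/5*21/25 + 3/10*4/25 = 69/125
P(B|+,+) = (63/125)/(69/125) = 21/23

21/23


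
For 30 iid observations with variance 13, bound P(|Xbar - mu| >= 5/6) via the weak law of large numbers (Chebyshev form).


Var(Xbar) = Var(X)/n = 13/30
Chebyshev: P(|Xbar-mu| >= 5/6) <= Var(Xbar)/(5/6)^2 = (13/30)/(25/36) = 78/125

78/125


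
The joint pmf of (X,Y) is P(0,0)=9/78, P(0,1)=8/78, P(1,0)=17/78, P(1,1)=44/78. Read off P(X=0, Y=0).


Read from table: P(X=0, Y=0) = 9/78 = 3/26

3/26


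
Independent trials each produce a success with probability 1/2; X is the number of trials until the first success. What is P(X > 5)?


P(X > 5) = P(first 5 trials all fail) = (1-p)^5 = (1/2)^5 = 1/32

1/32


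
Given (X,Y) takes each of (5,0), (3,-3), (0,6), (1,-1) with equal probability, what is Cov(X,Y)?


E[X]=9/4, E[Y]=1/2, E[XY]=-5/2
Cov(X,Y) = E[XY] - E[X]E[Y] = -5/2 - 9/4*1/2 = -29/8

-29/8


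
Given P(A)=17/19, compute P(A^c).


P(A') = 1 - P(A) = 1 - 17/19 = 2/19

2/19


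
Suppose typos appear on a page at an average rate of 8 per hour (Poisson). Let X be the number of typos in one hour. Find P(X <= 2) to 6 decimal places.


P(X<=2) = e^(-8)*8^0/0! + e^(-8)*8^1/1! + e^(-8)*8^2/2!
≈ 0.0003354626 + 0.0026837010 + 0.0107348041
= 0.0137539677
≈ 0.013754

0.013754


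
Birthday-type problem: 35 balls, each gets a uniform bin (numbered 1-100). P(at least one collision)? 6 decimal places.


P(all different) = prod((100-i)/100 for i=0..34) = 0.001132
P(at least one match) = 1 - 0.001132 = 0.998868

0.998868


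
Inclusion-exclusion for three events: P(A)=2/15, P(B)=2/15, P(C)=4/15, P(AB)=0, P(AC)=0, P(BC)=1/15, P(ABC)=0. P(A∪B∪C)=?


P(A∪B∪C) = P(A)+P(B)+P(C) - P(AB)-P(AC)-P(BC) + P(ABC)
= 2/15+2/15+4/15 - 0-0-1/15 + 0
= 7/15

7/15


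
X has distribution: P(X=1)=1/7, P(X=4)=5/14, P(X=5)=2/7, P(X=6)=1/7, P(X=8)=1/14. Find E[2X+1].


E[2X+1] = sum(g(x)*P(x))
= 3*1/7 + 9*5/14 + 11*2/7 + 13*1/7 + 17*1/14
= 69/7

69/7


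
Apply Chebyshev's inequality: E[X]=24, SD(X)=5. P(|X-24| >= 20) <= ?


k = 20/5 = 4
Chebyshev: P(|X-mu| >= k*sigma) <= 1/k^2 = 1/4^2 = 1/16

1/16


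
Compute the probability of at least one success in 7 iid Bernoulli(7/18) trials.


P(at least one) = 1 - P(none)
P(none) = (1 - 7/18)^7 = (11/18)^7 = 19487171/612220032
P(at least one) = 1 - 19487171/612220032 = 592732861/612220032

592732861/612220032


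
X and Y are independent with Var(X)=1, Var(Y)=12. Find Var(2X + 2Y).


Independence => Cov(X,Y)=0
Var(2X + 2Y) = 2^2*Var(X) + 2^2*Var(Y)
= 4*1 + 4*12 = 52

52


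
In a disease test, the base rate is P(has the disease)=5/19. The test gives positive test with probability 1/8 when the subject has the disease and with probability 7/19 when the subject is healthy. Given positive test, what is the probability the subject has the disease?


P(A) = P(A|B)P(B) + P(A|B')P(B') = 1/8*5/19 + 7/19*14/19 = 879/2888
P(B|A) = P(A|B)P(B)/P(A) = (5/152)/(879/2888) = 95/879

95/879


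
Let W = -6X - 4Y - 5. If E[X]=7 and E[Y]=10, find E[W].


E[-6X - 4Y - 5] = -6*E[X] - 4*E[Y] - 5
= (-6)*(7) + (-4)*(10) + (-5)
= -42 - 40 - 5 = -87

-87


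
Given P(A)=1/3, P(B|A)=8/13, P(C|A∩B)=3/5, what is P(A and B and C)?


P(A∩B∩C) = P(A) * P(B|A) * P(C|A∩B)
= 1/3 * 8/13 * 3/5
= 8/39 * 3/5 = 8/65

8/65


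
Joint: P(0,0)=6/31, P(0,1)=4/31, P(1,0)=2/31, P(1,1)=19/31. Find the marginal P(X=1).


P(X=1) = P(1,0)+P(1,1) = 2/31 + 19/31 = 21/31

21/31


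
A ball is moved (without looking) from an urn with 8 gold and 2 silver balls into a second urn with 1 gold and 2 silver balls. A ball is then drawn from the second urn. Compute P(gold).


P(transfer gold) = 8/10 = 4/5; P(transfer silver) = 1/5
If gold transferred: Urn II has 2 gold of 4, so P(gold|gold moved) = 1/2
If silver transferred: Urn II has 1 gold of 4, so P(gold|silver moved) = 1/4
By total probability: P(gold) = 4/5*1/2 + 1/5*1/4 = 9/20

9/20


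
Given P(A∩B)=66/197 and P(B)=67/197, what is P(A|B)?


P(A|B) = P(A∩B)/P(B) = (66/197)/(67/197) = 66/67

66/67


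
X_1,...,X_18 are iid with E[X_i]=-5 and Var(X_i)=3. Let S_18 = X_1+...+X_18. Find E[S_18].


E[S_n] = n*E[X_1] = 18*-5 = -90

-90


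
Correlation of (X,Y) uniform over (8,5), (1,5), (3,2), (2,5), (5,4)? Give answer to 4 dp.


Cov(X,Y) = 0.2400, Var(X) = 6.1600, Var(Y) = 1.3600
rho = Cov/(sqrt(VarX)*sqrt(VarY)) = 0.0829

0.0829


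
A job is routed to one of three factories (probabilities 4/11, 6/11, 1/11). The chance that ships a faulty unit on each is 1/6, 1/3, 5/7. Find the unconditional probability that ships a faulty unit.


P(A) = P(A|B1)P(B1) + P(A|B2)P(B2) + P(A|B3)P(B3)
= 1/6*4/11 + 1/3*6/11 + 5/7*1/11
= 2/33 + 2/11 + 5/77 = 71/231

71/231


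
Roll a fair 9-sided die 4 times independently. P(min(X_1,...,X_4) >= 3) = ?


P(min >= 3) = P(all X_i >= 3) = (P(X_1 >= 3))^4
= (7/9)^4 = 2401/6561

2401/6561


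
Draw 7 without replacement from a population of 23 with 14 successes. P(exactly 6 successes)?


P(X=6) = C(14,6)*C(9,1) / C(23,7)
= 3003*9 / 245157
= 27027/245157 = 819/7429

819/7429


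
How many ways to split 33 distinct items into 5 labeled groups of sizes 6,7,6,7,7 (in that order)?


33! = 8683317618811886495518194401280000000
Denominator: 6!=720 * 7!=5040 * 6!=720 * 7!=5040 * 7!=5040
Coefficient = 8683317618811886495518194401280000000 / 66367674777600000 = 130836550292140492800

130836550292140492800


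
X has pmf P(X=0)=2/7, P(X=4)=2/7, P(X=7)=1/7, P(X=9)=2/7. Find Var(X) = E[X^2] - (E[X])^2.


E[X] = 33/7, E[X^2] = 243/7
Var(X) = E[X^2] - (E[X])^2 = 243/7 - (33/7)^2 = 612/49

612/49


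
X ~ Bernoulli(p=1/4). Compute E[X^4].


For Bernoulli: X in {0,1}
E[X^4] = 0^4*(1-1/4) + 1^4*1/4 = 1/4

1/4


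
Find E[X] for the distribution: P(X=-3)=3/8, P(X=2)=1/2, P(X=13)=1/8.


E[X] = sum(x * P(x))
= -3*3/8 + 2*1/2 + 13*1/8
= 3/2

3/2


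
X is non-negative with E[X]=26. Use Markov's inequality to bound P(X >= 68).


Markov: P(X >= a) <= E[X]/a
P(X >= 68) <= 26/68 = 13/34

13/34


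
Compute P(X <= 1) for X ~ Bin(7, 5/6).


P(X<=1) = P(X=0) + P(X=1)
= 1/279936 + 35/279936
= 1/7776

1/7776


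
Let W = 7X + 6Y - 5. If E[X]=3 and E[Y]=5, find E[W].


E[7X + 6Y - 5] = 7*E[X] + 6*E[Y] - 5
= (7)*(3) + (6)*(5) + (-5)
= 21 + 30 - 5 = 46

46
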